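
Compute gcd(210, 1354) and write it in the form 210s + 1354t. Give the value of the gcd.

Euclidean algorithm:
1354 = 6·210 + 94
210 = 2·94 + 22
94 = 4·22 + 6
22 = 3·6 + 4
6 = 1·4 + 2
4 = 2·2 + 0
gcd(210, 1354) = 2.
Working backward:
2 = 6 − 4
2 = −22 + 4·6
2 = 4·94 − 17·22
2 = −17·210 + 38·94
2 = 38·1354 − 245·210
So 2 = (38)·1354 + (-245)·210.

2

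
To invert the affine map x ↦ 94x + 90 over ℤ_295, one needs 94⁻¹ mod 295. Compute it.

204

gcd(295, 94) by repeated division:
295 = 3×94 + 13
94 = 7×13 + 3
13 = 4×3 + 1
3 = 3×1 + 0
The gcd is 1. Working backward:
1 = 13 − 4·3
1 = −4·94 + 29·13
1 = 29·295 − 91·94
Thus 94·(-91) ≡ 1 (mod 295); reducing, -91 mod 295 = 204.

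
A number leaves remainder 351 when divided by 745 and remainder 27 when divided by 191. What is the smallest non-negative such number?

Write x = 351 + 745·k. Then 745·k ≡ 27 − 351 ≡ 58 (mod 191).
Need 745⁻¹ mod 191. Extended Euclid on (191, 172):
191 = 1*172 + 19
172 = 9*19 + 1
19 = 19*1 + 0
Back-substitute:
1 = 172 − 9·19
1 = −9·191 + 10·172
745⁻¹ ≡ 10 (mod 191), so k ≡ 10·58 ≡ 7 (mod 191).
x = 351 + 745·7 = 5566.

5566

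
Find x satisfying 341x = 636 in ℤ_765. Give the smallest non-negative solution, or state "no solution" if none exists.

381

First find gcd(341, 765):
765 = 2×341 + 83
341 = 4×83 + 9
83 = 9×9 + 2
9 = 4×2 + 1
2 = 2×1 + 0
gcd = 1, so a unique solution mod 765 exists.
Back-substitute for the Bézout coefficients:
1 = 9 − 4·2
1 = −4·83 + 37·9
1 = 37·341 − 152·83
1 = −152·765 + 341·341
So 341·(341) ≡ 1 (mod 765), giving 341⁻¹ ≡ 341.
x ≡ 341⁻¹·636 ≡ 341·636 ≡ 381 (mod 765).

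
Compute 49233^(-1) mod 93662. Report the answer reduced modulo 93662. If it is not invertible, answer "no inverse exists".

20491

gcd(93662, 49233) by repeated division:
93662 = 1*49233 + 44429
49233 = 1*44429 + 4804
44429 = 9*4804 + 1193
4804 = 4*1193 + 32
1193 = 37*32 + 9
32 = 3*9 + 5
9 = 1*5 + 4
5 = 1*4 + 1
4 = 4*1 + 0
gcd = 1, so the inverse exists. Back-substitute:
1 = 5 − 4
1 = −9 + 2·5
1 = 2·32 − 7·9
1 = −7·1193 + 261·32
1 = 261·4804 − 1051·1193
1 = −1051·44429 + 9720·4804
1 = 9720·49233 − 10771·44429
1 = −10771·93662 + 20491·49233
So 49233·20491 ≡ 1 (mod 93662).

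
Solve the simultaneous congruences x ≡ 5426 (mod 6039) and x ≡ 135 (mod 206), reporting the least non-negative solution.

Write x = 5426 + 6039·k. Then 6039·k ≡ 135 − 5426 ≡ 65 (mod 206).
Need 6039⁻¹ mod 206. Extended Euclid on (206, 65):
206 = 3×65 + 11
65 = 5×11 + 10
11 = 1×10 + 1
10 = 10×1 + 0
Back-substitute:
1 = 11 − 10
1 = −65 + 6·11
1 = 6·206 − 19·65
6039⁻¹ ≡ 187 (mod 206), so k ≡ 187·65 ≡ 1 (mod 206).
x = 5426 + 6039·1 = 11465.

11465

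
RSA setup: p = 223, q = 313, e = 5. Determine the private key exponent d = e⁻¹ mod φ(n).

13853

φ(n) = (p−1)(q−1) = 222·312 = 69264.
Need d with 5·d ≡ 1 (mod 69264). Apply the extended Euclidean algorithm:
69264 = 13852*5 + 4
5 = 1*4 + 1
4 = 4*1 + 0
Back-substitute:
1 = 5 − 4
1 = −69264 + 13853·5
So 5·13853 ≡ 1 (mod 69264), hence d = 13853.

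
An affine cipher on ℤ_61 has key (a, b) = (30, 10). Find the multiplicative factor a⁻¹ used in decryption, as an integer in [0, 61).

gcd(61, 30) by repeated division:
61 = 2*30 + 1
30 = 30*1 + 0
Since gcd(30, 61) = 1, back-substitute to write 1 as a combination:
1 = 61 − 2·30
Hence 30⁻¹ ≡ -2 ≡ 59 (mod 61).

59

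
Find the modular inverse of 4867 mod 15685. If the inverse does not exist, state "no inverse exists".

Run Euclid on (15685, 4867):
15685 = 3×4867 + 1084
4867 = 4×1084 + 531
1084 = 2×531 + 22
531 = 24×22 + 3
22 = 7×3 + 1
3 = 3×1 + 0
Since gcd(4867, 15685) = 1, back-substitute to write 1 as a combination:
1 = 22 − 7·3
1 = −7·531 + 169·22
1 = 169·1084 − 345·531
1 = −345·4867 + 1549·1084
1 = 1549·15685 − 4992·4867
So 4867·(-4992) ≡ 1 (mod 15685), and -4992 ≡ 10693 (mod 15685).

10693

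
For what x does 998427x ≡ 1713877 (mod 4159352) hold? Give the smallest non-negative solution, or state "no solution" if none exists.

First find gcd(998427, 4159352):
4159352 = 4*998427 + 165644
998427 = 6*165644 + 4563
165644 = 36*4563 + 1376
4563 = 3*1376 + 435
1376 = 3*435 + 71
435 = 6*71 + 9
71 = 7*9 + 8
9 = 1*8 + 1
8 = 8*1 + 0
gcd = 1, so a unique solution mod 4159352 exists.
Back-substitute for the Bézout coefficients:
1 = 9 − 8
1 = −71 + 8·9
1 = 8·435 − 49·71
1 = −49·1376 + 155·435
1 = 155·4563 − 514·1376
1 = −514·165644 + 18659·4563
1 = 18659·998427 − 112468·165644
1 = −112468·4159352 + 468531·998427
So 998427·(468531) ≡ 1 (mod 4159352), giving 998427⁻¹ ≡ 468531.
x ≡ 998427⁻¹·1713877 ≡ 468531·1713877 ≡ 7567 (mod 4159352).

7567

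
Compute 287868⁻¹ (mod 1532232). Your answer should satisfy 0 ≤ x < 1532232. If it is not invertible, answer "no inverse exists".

Euclidean algorithm on 1532232, 287868:
1532232 = 5·287868 + 92892
287868 = 3·92892 + 9192
92892 = 10·9192 + 972
9192 = 9·972 + 444
972 = 2·444 + 84
444 = 5·84 + 24
84 = 3·24 + 12
24 = 2·12 + 0
The gcd is 12, not 1, hence no inverse exists.

no inverse exists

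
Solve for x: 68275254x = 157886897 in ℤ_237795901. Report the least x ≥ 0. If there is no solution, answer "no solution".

First find gcd(68275254, 237795901):
237795901 = 3*68275254 + 32970139
68275254 = 2*32970139 + 2334976
32970139 = 14*2334976 + 280475
2334976 = 8*280475 + 91176
280475 = 3*91176 + 6947
91176 = 13*6947 + 865
6947 = 8*865 + 27
865 = 32*27 + 1
27 = 27*1 + 0
gcd = 1, so a unique solution mod 237795901 exists.
Back-substitute for the Bézout coefficients:
1 = 865 − 32·27
1 = −32·6947 + 257·865
1 = 257·91176 − 3373·6947
1 = −3373·280475 + 10376·91176
1 = 10376·2334976 − 86381·280475
1 = −86381·32970139 + 1219710·2334976
1 = 1219710·68275254 − 2525801·32970139
1 = −2525801·237795901 + 8797113·68275254
So 68275254·(8797113) ≡ 1 (mod 237795901), giving 68275254⁻¹ ≡ 8797113.
x ≡ 68275254⁻¹·157886897 ≡ 8797113·157886897 ≡ 137692233 (mod 237795901).

137692233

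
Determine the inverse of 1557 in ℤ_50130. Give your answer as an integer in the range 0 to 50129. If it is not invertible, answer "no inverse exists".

Compute gcd(1557, 50130):
50130 = 32*1557 + 306
1557 = 5*306 + 27
306 = 11*27 + 9
27 = 3*9 + 0
The gcd is 9, not 1, hence no inverse exists.

no inverse exists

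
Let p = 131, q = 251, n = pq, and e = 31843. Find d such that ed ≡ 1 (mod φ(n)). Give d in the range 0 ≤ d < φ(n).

27207

φ(n) = (p−1)(q−1) = 130·250 = 32500.
Need d with 31843·d ≡ 1 (mod 32500). Apply the extended Euclidean algorithm:
32500 = 1*31843 + 657
31843 = 48*657 + 307
657 = 2*307 + 43
307 = 7*43 + 6
43 = 7*6 + 1
6 = 6*1 + 0
Back-substitute:
1 = 43 − 7·6
1 = −7·307 + 50·43
1 = 50·657 − 107·307
1 = −107·31843 + 5186·657
1 = 5186·32500 − 5293·31843
So 31843·(-5293) ≡ 1 (mod 32500), hence d ≡ -5293 ≡ 27207 (mod 32500).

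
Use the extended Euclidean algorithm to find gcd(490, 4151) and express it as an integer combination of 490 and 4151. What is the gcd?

7

Apply Euclid's algorithm to 4151 and 490:
4151 = 8·490 + 231
490 = 2·231 + 28
231 = 8·28 + 7
28 = 4·7 + 0
gcd(490, 4151) = 7.
Working backward:
7 = 231 − 8·28
7 = −8·490 + 17·231
7 = 17·4151 − 144·490
So 7 = (17)·4151 + (-144)·490.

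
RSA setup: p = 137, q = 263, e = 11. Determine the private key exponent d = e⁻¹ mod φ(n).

22675

φ(n) = (p−1)(q−1) = 136·262 = 35632.
Need d with 11·d ≡ 1 (mod 35632). Apply the extended Euclidean algorithm:
35632 = 3239×11 + 3
11 = 3×3 + 2
3 = 1×2 + 1
2 = 2×1 + 0
Back-substitute:
1 = 3 − 2
1 = −11 + 4·3
1 = 4·35632 − 12957·11
So 11·(-12957) ≡ 1 (mod 35632), hence d ≡ -12957 ≡ 22675 (mod 35632).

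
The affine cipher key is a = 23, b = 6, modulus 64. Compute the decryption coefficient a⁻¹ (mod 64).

39

Extended Euclidean algorithm:
64 = 2*23 + 18
23 = 1*18 + 5
18 = 3*5 + 3
5 = 1*3 + 2
3 = 1*2 + 1
2 = 2*1 + 0
gcd = 1, so the inverse exists. Back-substitute:
1 = 3 − 2
1 = −5 + 2·3
1 = 2·18 − 7·5
1 = −7·23 + 9·18
1 = 9·64 − 25·23
So 23·(-25) ≡ 1 (mod 64), and -25 ≡ 39 (mod 64).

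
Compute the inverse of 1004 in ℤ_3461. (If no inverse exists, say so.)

gcd(3461, 1004) by repeated division:
3461 = 3*1004 + 449
1004 = 2*449 + 106
449 = 4*106 + 25
106 = 4*25 + 6
25 = 4*6 + 1
6 = 6*1 + 0
Since gcd(1004, 3461) = 1, back-substitute to write 1 as a combination:
1 = 25 − 4·6
1 = −4·106 + 17·25
1 = 17·449 − 72·106
1 = −72·1004 + 161·449
1 = 161·3461 − 555·1004
Hence 1004⁻¹ ≡ -555 ≡ 2906 (mod 3461).

2906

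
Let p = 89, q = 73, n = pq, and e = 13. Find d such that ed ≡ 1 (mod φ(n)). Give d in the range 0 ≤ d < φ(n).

φ(n) = (p−1)(q−1) = 88·72 = 6336.
Need d with 13·d ≡ 1 (mod 6336). Apply the extended Euclidean algorithm:
6336 = 487×13 + 5
13 = 2×5 + 3
5 = 1×3 + 2
3 = 1×2 + 1
2 = 2×1 + 0
Back-substitute:
1 = 3 − 2
1 = −5 + 2·3
1 = 2·13 − 5·5
1 = −5·6336 + 2437·13
So 13·2437 ≡ 1 (mod 6336), hence d = 2437.

2437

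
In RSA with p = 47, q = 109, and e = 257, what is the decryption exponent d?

2513

φ(n) = (p−1)(q−1) = 46·108 = 4968.
Need d with 257·d ≡ 1 (mod 4968). Apply the extended Euclidean algorithm:
4968 = 19×257 + 85
257 = 3×85 + 2
85 = 42×2 + 1
2 = 2×1 + 0
Back-substitute:
1 = 85 − 42·2
1 = −42·257 + 127·85
1 = 127·4968 − 2455·257
So 257·(-2455) ≡ 1 (mod 4968), hence d ≡ -2455 ≡ 2513 (mod 4968).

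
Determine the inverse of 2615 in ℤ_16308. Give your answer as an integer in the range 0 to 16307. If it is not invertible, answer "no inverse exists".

13115

Apply the Euclidean algorithm to 16308 and 2615:
16308 = 6×2615 + 618
2615 = 4×618 + 143
618 = 4×143 + 46
143 = 3×46 + 5
46 = 9×5 + 1
5 = 5×1 + 0
gcd = 1, so the inverse exists. Back-substitute:
1 = 46 − 9·5
1 = −9·143 + 28·46
1 = 28·618 − 121·143
1 = −121·2615 + 512·618
1 = 512·16308 − 3193·2615
Hence 2615⁻¹ ≡ -3193 ≡ 13115 (mod 16308).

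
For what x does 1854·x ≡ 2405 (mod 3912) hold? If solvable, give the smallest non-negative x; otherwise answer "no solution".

no solution

gcd(1854, 3912):
3912 = 2·1854 + 204
1854 = 9·204 + 18
204 = 11·18 + 6
18 = 3·6 + 0
gcd = 6, but 6 ∤ 2405, so the congruence has no solution.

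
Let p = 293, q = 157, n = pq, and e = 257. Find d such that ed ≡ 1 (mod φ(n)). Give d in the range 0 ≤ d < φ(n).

φ(n) = (p−1)(q−1) = 292·156 = 45552.
Need d with 257·d ≡ 1 (mod 45552). Apply the extended Euclidean algorithm:
45552 = 177×257 + 63
257 = 4×63 + 5
63 = 12×5 + 3
5 = 1×3 + 2
3 = 1×2 + 1
2 = 2×1 + 0
Back-substitute:
1 = 3 − 2
1 = −5 + 2·3
1 = 2·63 − 25·5
1 = −25·257 + 102·63
1 = 102·45552 − 18079·257
So 257·(-18079) ≡ 1 (mod 45552), hence d ≡ -18079 ≡ 27473 (mod 45552).

27473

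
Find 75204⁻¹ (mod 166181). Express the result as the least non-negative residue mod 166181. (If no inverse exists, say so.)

Extended Euclidean algorithm:
166181 = 2·75204 + 15773
75204 = 4·15773 + 12112
15773 = 1·12112 + 3661
12112 = 3·3661 + 1129
3661 = 3·1129 + 274
1129 = 4·274 + 33
274 = 8·33 + 10
33 = 3·10 + 3
10 = 3·3 + 1
3 = 3·1 + 0
Since gcd(75204, 166181) = 1, back-substitute to write 1 as a combination:
1 = 10 − 3·3
1 = −3·33 + 10·10
1 = 10·274 − 83·33
1 = −83·1129 + 342·274
1 = 342·3661 − 1109·1129
1 = −1109·12112 + 3669·3661
1 = 3669·15773 − 4778·12112
1 = −4778·75204 + 22781·15773
1 = 22781·166181 − 50340·75204
Hence 75204⁻¹ ≡ -50340 ≡ 115841 (mod 166181).

115841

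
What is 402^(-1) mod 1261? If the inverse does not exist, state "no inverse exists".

Run Euclid on (1261, 402):
1261 = 3*402 + 55
402 = 7*55 + 17
55 = 3*17 + 4
17 = 4*4 + 1
4 = 4*1 + 0
Since gcd(402, 1261) = 1, back-substitute to write 1 as a combination:
1 = 17 − 4·4
1 = −4·55 + 13·17
1 = 13·402 − 95·55
1 = −95·1261 + 298·402
So 402·298 ≡ 1 (mod 1261).

298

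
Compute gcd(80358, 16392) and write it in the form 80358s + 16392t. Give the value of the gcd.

Apply Euclid's algorithm to 80358 and 16392:
80358 = 4*16392 + 14790
16392 = 1*14790 + 1602
14790 = 9*1602 + 372
1602 = 4*372 + 114
372 = 3*114 + 30
114 = 3*30 + 24
30 = 1*24 + 6
24 = 4*6 + 0
gcd(80358, 16392) = 6.
Working backward:
6 = 30 − 24
6 = −114 + 4·30
6 = 4·372 − 13·114
6 = −13·1602 + 56·372
6 = 56·14790 − 517·1602
6 = −517·16392 + 573·14790
6 = 573·80358 − 2809·16392
So 6 = (573)·80358 + (-2809)·16392.

6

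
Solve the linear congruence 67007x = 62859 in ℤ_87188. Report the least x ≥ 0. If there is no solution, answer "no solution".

3937

First find gcd(67007, 87188):
87188 = 1×67007 + 20181
67007 = 3×20181 + 6464
20181 = 3×6464 + 789
6464 = 8×789 + 152
789 = 5×152 + 29
152 = 5×29 + 7
29 = 4×7 + 1
7 = 7×1 + 0
gcd = 1, so a unique solution mod 87188 exists.
Back-substitute for the Bézout coefficients:
1 = 29 − 4·7
1 = −4·152 + 21·29
1 = 21·789 − 109·152
1 = −109·6464 + 893·789
1 = 893·20181 − 2788·6464
1 = −2788·67007 + 9257·20181
1 = 9257·87188 − 12045·67007
So 67007·(-12045) ≡ 1 (mod 87188), giving 67007⁻¹ ≡ 75143.
x ≡ 67007⁻¹·62859 ≡ 75143·62859 ≡ 3937 (mod 87188).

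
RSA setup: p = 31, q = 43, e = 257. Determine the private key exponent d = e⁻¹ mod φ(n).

353

φ(n) = (p−1)(q−1) = 30·42 = 1260.
Need d with 257·d ≡ 1 (mod 1260). Apply the extended Euclidean algorithm:
1260 = 4·257 + 232
257 = 1·232 + 25
232 = 9·25 + 7
25 = 3·7 + 4
7 = 1·4 + 3
4 = 1·3 + 1
3 = 3·1 + 0
Back-substitute:
1 = 4 − 3
1 = −7 + 2·4
1 = 2·25 − 7·7
1 = −7·232 + 65·25
1 = 65·257 − 72·232
1 = −72·1260 + 353·257
So 257·353 ≡ 1 (mod 1260), hence d = 353.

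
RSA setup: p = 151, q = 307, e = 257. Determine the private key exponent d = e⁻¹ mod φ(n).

φ(n) = (p−1)(q−1) = 150·306 = 45900.
Need d with 257·d ≡ 1 (mod 45900). Apply the extended Euclidean algorithm:
45900 = 178·257 + 154
257 = 1·154 + 103
154 = 1·103 + 51
103 = 2·51 + 1
51 = 51·1 + 0
Back-substitute:
1 = 103 − 2·51
1 = −2·154 + 3·103
1 = 3·257 − 5·154
1 = −5·45900 + 893·257
So 257·893 ≡ 1 (mod 45900), hence d = 893.

893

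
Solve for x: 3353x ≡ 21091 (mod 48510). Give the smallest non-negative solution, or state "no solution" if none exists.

First find gcd(3353, 48510):
48510 = 14*3353 + 1568
3353 = 2*1568 + 217
1568 = 7*217 + 49
217 = 4*49 + 21
49 = 2*21 + 7
21 = 3*7 + 0
gcd = 7 and 7 | 21091, so solutions exist. Divide through by 7: 479x ≡ 3013 (mod 6930).
Now find 479⁻¹ mod 6930:
6930 = 14*479 + 224
479 = 2*224 + 31
224 = 7*31 + 7
31 = 4*7 + 3
7 = 2*3 + 1
3 = 3*1 + 0
Back-substitute:
1 = 7 − 2·3
1 = −2·31 + 9·7
1 = 9·224 − 65·31
1 = −65·479 + 139·224
1 = 139·6930 − 2011·479
So 479·(-2011) ≡ 1 (mod 6930), i.e. 479⁻¹ ≡ 4919.
Then x ≡ 4919·3013 ≡ 4607 (mod 6930); the smallest non-negative solution is x = 4607.

4607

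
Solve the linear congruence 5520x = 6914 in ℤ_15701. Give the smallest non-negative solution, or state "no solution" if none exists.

First find gcd(5520, 15701):
15701 = 2*5520 + 4661
5520 = 1*4661 + 859
4661 = 5*859 + 366
859 = 2*366 + 127
366 = 2*127 + 112
127 = 1*112 + 15
112 = 7*15 + 7
15 = 2*7 + 1
7 = 7*1 + 0
gcd = 1, so a unique solution mod 15701 exists.
Back-substitute for the Bézout coefficients:
1 = 15 − 2·7
1 = −2·112 + 15·15
1 = 15·127 − 17·112
1 = −17·366 + 49·127
1 = 49·859 − 115·366
1 = −115·4661 + 624·859
1 = 624·5520 − 739·4661
1 = −739·15701 + 2102·5520
So 5520·(2102) ≡ 1 (mod 15701), giving 5520⁻¹ ≡ 2102.
x ≡ 5520⁻¹·6914 ≡ 2102·6914 ≡ 9803 (mod 15701).

9803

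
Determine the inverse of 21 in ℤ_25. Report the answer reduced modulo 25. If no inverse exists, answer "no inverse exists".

6

gcd(25, 21) by repeated division:
25 = 1·21 + 4
21 = 5·4 + 1
4 = 4·1 + 0
The gcd is 1. Working backward:
1 = 21 − 5·4
1 = −5·25 + 6·21
So 21·6 ≡ 1 (mod 25).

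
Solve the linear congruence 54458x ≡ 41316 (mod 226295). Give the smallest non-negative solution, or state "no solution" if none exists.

142207

First find gcd(54458, 226295):
226295 = 4·54458 + 8463
54458 = 6·8463 + 3680
8463 = 2·3680 + 1103
3680 = 3·1103 + 371
1103 = 2·371 + 361
371 = 1·361 + 10
361 = 36·10 + 1
10 = 10·1 + 0
gcd = 1, so a unique solution mod 226295 exists.
Back-substitute for the Bézout coefficients:
1 = 361 − 36·10
1 = −36·371 + 37·361
1 = 37·1103 − 110·371
1 = −110·3680 + 367·1103
1 = 367·8463 − 844·3680
1 = −844·54458 + 5431·8463
1 = 5431·226295 − 22568·54458
So 54458·(-22568) ≡ 1 (mod 226295), giving 54458⁻¹ ≡ 203727.
x ≡ 54458⁻¹·41316 ≡ 203727·41316 ≡ 142207 (mod 226295).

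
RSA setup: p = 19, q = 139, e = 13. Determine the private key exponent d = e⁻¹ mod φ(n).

2293

φ(n) = (p−1)(q−1) = 18·138 = 2484.
Need d with 13·d ≡ 1 (mod 2484). Apply the extended Euclidean algorithm:
2484 = 191*13 + 1
13 = 13*1 + 0
Back-substitute:
1 = 2484 − 191·13
So 13·(-191) ≡ 1 (mod 2484), hence d ≡ -191 ≡ 2293 (mod 2484).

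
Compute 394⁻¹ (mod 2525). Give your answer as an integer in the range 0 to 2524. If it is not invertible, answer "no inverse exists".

1929

Run Euclid on (2525, 394):
2525 = 6×394 + 161
394 = 2×161 + 72
161 = 2×72 + 17
72 = 4×17 + 4
17 = 4×4 + 1
4 = 4×1 + 0
The gcd is 1. Working backward:
1 = 17 − 4·4
1 = −4·72 + 17·17
1 = 17·161 − 38·72
1 = −38·394 + 93·161
1 = 93·2525 − 596·394
Thus 394·(-596) ≡ 1 (mod 2525); reducing, -596 mod 2525 = 1929.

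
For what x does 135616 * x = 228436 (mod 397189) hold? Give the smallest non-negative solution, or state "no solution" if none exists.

First find gcd(135616, 397189):
397189 = 2·135616 + 125957
135616 = 1·125957 + 9659
125957 = 13·9659 + 390
9659 = 24·390 + 299
390 = 1·299 + 91
299 = 3·91 + 26
91 = 3·26 + 13
26 = 2·13 + 0
gcd = 13 and 13 | 228436, so solutions exist. Divide through by 13: 10432x ≡ 17572 (mod 30553).
Now find 10432⁻¹ mod 30553:
30553 = 2·10432 + 9689
10432 = 1·9689 + 743
9689 = 13·743 + 30
743 = 24·30 + 23
30 = 1·23 + 7
23 = 3·7 + 2
7 = 3·2 + 1
2 = 2·1 + 0
Back-substitute:
1 = 7 − 3·2
1 = −3·23 + 10·7
1 = 10·30 − 13·23
1 = −13·743 + 322·30
1 = 322·9689 − 4199·743
1 = −4199·10432 + 4521·9689
1 = 4521·30553 − 13241·10432
So 10432·(-13241) ≡ 1 (mod 30553), i.e. 10432⁻¹ ≡ 17312.
Then x ≡ 17312·17572 ≡ 20796 (mod 30553); the smallest non-negative solution is x = 20796.

20796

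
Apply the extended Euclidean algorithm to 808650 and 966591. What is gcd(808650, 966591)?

Repeated division:
966591 = 1×808650 + 157941
808650 = 5×157941 + 18945
157941 = 8×18945 + 6381
18945 = 2×6381 + 6183
6381 = 1×6183 + 198
6183 = 31×198 + 45
198 = 4×45 + 18
45 = 2×18 + 9
18 = 2×9 + 0
gcd(808650, 966591) = 9.
Working backward:
9 = 45 − 2·18
9 = −2·198 + 9·45
9 = 9·6183 − 281·198
9 = −281·6381 + 290·6183
9 = 290·18945 − 861·6381
9 = −861·157941 + 7178·18945
9 = 7178·808650 − 36751·157941
9 = −36751·966591 + 43929·808650
So 9 = (-36751)·966591 + (43929)·808650.

9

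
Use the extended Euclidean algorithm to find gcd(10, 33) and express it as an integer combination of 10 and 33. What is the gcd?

Euclidean algorithm:
33 = 3·10 + 3
10 = 3·3 + 1
3 = 3·1 + 0
gcd(10, 33) = 1.
Back-substituting:
1 = 10 − 3·3
1 = −3·33 + 10·10
So 1 = (-3)·33 + (10)·10.

1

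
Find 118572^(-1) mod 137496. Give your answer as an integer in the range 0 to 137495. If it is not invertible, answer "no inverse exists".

Euclidean algorithm on 137496, 118572:
137496 = 1*118572 + 18924
118572 = 6*18924 + 5028
18924 = 3*5028 + 3840
5028 = 1*3840 + 1188
3840 = 3*1188 + 276
1188 = 4*276 + 84
276 = 3*84 + 24
84 = 3*24 + 12
24 = 2*12 + 0
gcd(118572, 137496) = 12 ≠ 1, so 118572 has no multiplicative inverse modulo 137496.

no inverse exists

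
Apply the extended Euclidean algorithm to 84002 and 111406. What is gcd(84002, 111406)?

Repeated division:
111406 = 1×84002 + 27404
84002 = 3×27404 + 1790
27404 = 15×1790 + 554
1790 = 3×554 + 128
554 = 4×128 + 42
128 = 3×42 + 2
42 = 21×2 + 0
gcd(84002, 111406) = 2.
Back-substituting:
2 = 128 − 3·42
2 = −3·554 + 13·128
2 = 13·1790 − 42·554
2 = −42·27404 + 643·1790
2 = 643·84002 − 1971·27404
2 = −1971·111406 + 2614·84002
So 2 = (-1971)·111406 + (2614)·84002.

2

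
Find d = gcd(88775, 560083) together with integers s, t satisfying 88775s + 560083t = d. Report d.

Euclidean algorithm:
560083 = 6*88775 + 27433
88775 = 3*27433 + 6476
27433 = 4*6476 + 1529
6476 = 4*1529 + 360
1529 = 4*360 + 89
360 = 4*89 + 4
89 = 22*4 + 1
4 = 4*1 + 0
gcd(88775, 560083) = 1.
Back-substituting:
1 = 89 − 22·4
1 = −22·360 + 89·89
1 = 89·1529 − 378·360
1 = −378·6476 + 1601·1529
1 = 1601·27433 − 6782·6476
1 = −6782·88775 + 21947·27433
1 = 21947·560083 − 138464·88775
So 1 = (21947)·560083 + (-138464)·88775.

1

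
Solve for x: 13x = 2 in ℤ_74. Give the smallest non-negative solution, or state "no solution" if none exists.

First find gcd(13, 74):
74 = 5·13 + 9
13 = 1·9 + 4
9 = 2·4 + 1
4 = 4·1 + 0
gcd = 1, so a unique solution mod 74 exists.
Back-substitute for the Bézout coefficients:
1 = 9 − 2·4
1 = −2·13 + 3·9
1 = 3·74 − 17·13
So 13·(-17) ≡ 1 (mod 74), giving 13⁻¹ ≡ 57.
x ≡ 13⁻¹·2 ≡ 57·2 ≡ 40 (mod 74).

40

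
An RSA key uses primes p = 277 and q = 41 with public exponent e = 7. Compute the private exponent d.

9463

φ(n) = (p−1)(q−1) = 276·40 = 11040.
Need d with 7·d ≡ 1 (mod 11040). Apply the extended Euclidean algorithm:
11040 = 1577×7 + 1
7 = 7×1 + 0
Back-substitute:
1 = 11040 − 1577·7
So 7·(-1577) ≡ 1 (mod 11040), hence d ≡ -1577 ≡ 9463 (mod 11040).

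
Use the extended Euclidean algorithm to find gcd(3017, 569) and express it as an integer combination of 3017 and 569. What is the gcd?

1

Repeated division:
3017 = 5*569 + 172
569 = 3*172 + 53
172 = 3*53 + 13
53 = 4*13 + 1
13 = 13*1 + 0
gcd(3017, 569) = 1.
Express as a combination:
1 = 53 − 4·13
1 = −4·172 + 13·53
1 = 13·569 − 43·172
1 = −43·3017 + 228·569
So 1 = (-43)·3017 + (228)·569.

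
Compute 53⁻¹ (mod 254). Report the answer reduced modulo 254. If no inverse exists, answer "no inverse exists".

139

Extended Euclidean algorithm:
254 = 4·53 + 42
53 = 1·42 + 11
42 = 3·11 + 9
11 = 1·9 + 2
9 = 4·2 + 1
2 = 2·1 + 0
Since gcd(53, 254) = 1, back-substitute to write 1 as a combination:
1 = 9 − 4·2
1 = −4·11 + 5·9
1 = 5·42 − 19·11
1 = −19·53 + 24·42
1 = 24·254 − 115·53
Hence 53⁻¹ ≡ -115 ≡ 139 (mod 254).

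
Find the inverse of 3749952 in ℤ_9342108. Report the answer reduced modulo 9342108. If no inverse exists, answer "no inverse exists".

Compute gcd(3749952, 9342108):
9342108 = 2*3749952 + 1842204
3749952 = 2*1842204 + 65544
1842204 = 28*65544 + 6972
65544 = 9*6972 + 2796
6972 = 2*2796 + 1380
2796 = 2*1380 + 36
1380 = 38*36 + 12
36 = 3*12 + 0
Since gcd = 12 > 1, 3749952 is not a unit mod 9342108.

no inverse exists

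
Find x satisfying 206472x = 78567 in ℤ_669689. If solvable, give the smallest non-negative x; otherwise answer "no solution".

356320

First find gcd(206472, 669689):
669689 = 3×206472 + 50273
206472 = 4×50273 + 5380
50273 = 9×5380 + 1853
5380 = 2×1853 + 1674
1853 = 1×1674 + 179
1674 = 9×179 + 63
179 = 2×63 + 53
63 = 1×53 + 10
53 = 5×10 + 3
10 = 3×3 + 1
3 = 3×1 + 0
gcd = 1, so a unique solution mod 669689 exists.
Back-substitute for the Bézout coefficients:
1 = 10 − 3·3
1 = −3·53 + 16·10
1 = 16·63 − 19·53
1 = −19·179 + 54·63
1 = 54·1674 − 505·179
1 = −505·1853 + 559·1674
1 = 559·5380 − 1623·1853
1 = −1623·50273 + 15166·5380
1 = 15166·206472 − 62287·50273
1 = −62287·669689 + 202027·206472
So 206472·(202027) ≡ 1 (mod 669689), giving 206472⁻¹ ≡ 202027.
x ≡ 206472⁻¹·78567 ≡ 202027·78567 ≡ 356320 (mod 669689).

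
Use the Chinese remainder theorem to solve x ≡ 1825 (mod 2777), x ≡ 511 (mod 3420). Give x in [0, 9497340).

Write x = 1825 + 2777·k. Then 2777·k ≡ 511 − 1825 ≡ 2106 (mod 3420).
Need 2777⁻¹ mod 3420. Extended Euclid on (3420, 2777):
3420 = 1×2777 + 643
2777 = 4×643 + 205
643 = 3×205 + 28
205 = 7×28 + 9
28 = 3×9 + 1
9 = 9×1 + 0
Back-substitute:
1 = 28 − 3·9
1 = −3·205 + 22·28
1 = 22·643 − 69·205
1 = −69·2777 + 298·643
1 = 298·3420 − 367·2777
2777⁻¹ ≡ 3053 (mod 3420), so k ≡ 3053·2106 ≡ 18 (mod 3420).
x = 1825 + 2777·18 = 51811.

51811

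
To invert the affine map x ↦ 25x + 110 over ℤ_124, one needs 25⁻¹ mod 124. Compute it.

5

gcd(124, 25) by repeated division:
124 = 4*25 + 24
25 = 1*24 + 1
24 = 24*1 + 0
The gcd is 1. Working backward:
1 = 25 − 24
1 = −124 + 5·25
So 25·5 ≡ 1 (mod 124).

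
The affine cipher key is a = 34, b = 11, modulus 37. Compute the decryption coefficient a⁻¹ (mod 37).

12

gcd(37, 34) by repeated division:
37 = 1·34 + 3
34 = 11·3 + 1
3 = 3·1 + 0
gcd = 1, so the inverse exists. Back-substitute:
1 = 34 − 11·3
1 = −11·37 + 12·34
So 34·12 ≡ 1 (mod 37).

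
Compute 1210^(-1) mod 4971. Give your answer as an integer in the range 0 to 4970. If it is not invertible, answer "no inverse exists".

3529

Extended Euclidean algorithm:
4971 = 4*1210 + 131
1210 = 9*131 + 31
131 = 4*31 + 7
31 = 4*7 + 3
7 = 2*3 + 1
3 = 3*1 + 0
gcd = 1, so the inverse exists. Back-substitute:
1 = 7 − 2·3
1 = −2·31 + 9·7
1 = 9·131 − 38·31
1 = −38·1210 + 351·131
1 = 351·4971 − 1442·1210
Hence 1210⁻¹ ≡ -1442 ≡ 3529 (mod 4971).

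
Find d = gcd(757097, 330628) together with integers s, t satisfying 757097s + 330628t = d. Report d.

Apply Euclid's algorithm to 757097 and 330628:
757097 = 2×330628 + 95841
330628 = 3×95841 + 43105
95841 = 2×43105 + 9631
43105 = 4×9631 + 4581
9631 = 2×4581 + 469
4581 = 9×469 + 360
469 = 1×360 + 109
360 = 3×109 + 33
109 = 3×33 + 10
33 = 3×10 + 3
10 = 3×3 + 1
3 = 3×1 + 0
gcd(757097, 330628) = 1.
Working backward:
1 = 10 − 3·3
1 = −3·33 + 10·10
1 = 10·109 − 33·33
1 = −33·360 + 109·109
1 = 109·469 − 142·360
1 = −142·4581 + 1387·469
1 = 1387·9631 − 2916·4581
1 = −2916·43105 + 13051·9631
1 = 13051·95841 − 29018·43105
1 = −29018·330628 + 100105·95841
1 = 100105·757097 − 229228·330628
So 1 = (100105)·757097 + (-229228)·330628.

1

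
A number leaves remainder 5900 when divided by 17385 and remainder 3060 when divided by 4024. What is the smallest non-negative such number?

Write x = 5900 + 17385·k. Then 17385·k ≡ 3060 − 5900 ≡ 1184 (mod 4024).
Need 17385⁻¹ mod 4024. Extended Euclid on (4024, 1289):
4024 = 3*1289 + 157
1289 = 8*157 + 33
157 = 4*33 + 25
33 = 1*25 + 8
25 = 3*8 + 1
8 = 8*1 + 0
Back-substitute:
1 = 25 − 3·8
1 = −3·33 + 4·25
1 = 4·157 − 19·33
1 = −19·1289 + 156·157
1 = 156·4024 − 487·1289
17385⁻¹ ≡ 3537 (mod 4024), so k ≡ 3537·1184 ≡ 2848 (mod 4024).
x = 5900 + 17385·2848 = 49518380.

49518380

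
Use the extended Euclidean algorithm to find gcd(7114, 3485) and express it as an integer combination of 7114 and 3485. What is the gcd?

1

Euclidean algorithm:
7114 = 2*3485 + 144
3485 = 24*144 + 29
144 = 4*29 + 28
29 = 1*28 + 1
28 = 28*1 + 0
gcd(7114, 3485) = 1.
Back-substituting:
1 = 29 − 28
1 = −144 + 5·29
1 = 5·3485 − 121·144
1 = −121·7114 + 247·3485
So 1 = (-121)·7114 + (247)·3485.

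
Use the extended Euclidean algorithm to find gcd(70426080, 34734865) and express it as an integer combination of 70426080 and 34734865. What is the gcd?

Repeated division:
70426080 = 2*34734865 + 956350
34734865 = 36*956350 + 306265
956350 = 3*306265 + 37555
306265 = 8*37555 + 5825
37555 = 6*5825 + 2605
5825 = 2*2605 + 615
2605 = 4*615 + 145
615 = 4*145 + 35
145 = 4*35 + 5
35 = 7*5 + 0
gcd(70426080, 34734865) = 5.
Working backward:
5 = 145 − 4·35
5 = −4·615 + 17·145
5 = 17·2605 − 72·615
5 = −72·5825 + 161·2605
5 = 161·37555 − 1038·5825
5 = −1038·306265 + 8465·37555
5 = 8465·956350 − 26433·306265
5 = −26433·34734865 + 960053·956350
5 = 960053·70426080 − 1946539·34734865
So 5 = (960053)·70426080 + (-1946539)·34734865.

5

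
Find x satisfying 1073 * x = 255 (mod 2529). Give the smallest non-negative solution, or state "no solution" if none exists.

276

First find gcd(1073, 2529):
2529 = 2*1073 + 383
1073 = 2*383 + 307
383 = 1*307 + 76
307 = 4*76 + 3
76 = 25*3 + 1
3 = 3*1 + 0
gcd = 1, so a unique solution mod 2529 exists.
Back-substitute for the Bézout coefficients:
1 = 76 − 25·3
1 = −25·307 + 101·76
1 = 101·383 − 126·307
1 = −126·1073 + 353·383
1 = 353·2529 − 832·1073
So 1073·(-832) ≡ 1 (mod 2529), giving 1073⁻¹ ≡ 1697.
x ≡ 1073⁻¹·255 ≡ 1697·255 ≡ 276 (mod 2529).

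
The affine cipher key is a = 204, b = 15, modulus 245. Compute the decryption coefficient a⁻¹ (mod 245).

239

Extended Euclidean algorithm:
245 = 1×204 + 41
204 = 4×41 + 40
41 = 1×40 + 1
40 = 40×1 + 0
gcd = 1, so the inverse exists. Back-substitute:
1 = 41 − 40
1 = −204 + 5·41
1 = 5·245 − 6·204
Thus 204·(-6) ≡ 1 (mod 245); reducing, -6 mod 245 = 239.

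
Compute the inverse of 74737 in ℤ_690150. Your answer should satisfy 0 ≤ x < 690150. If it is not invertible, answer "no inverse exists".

Extended Euclidean algorithm:
690150 = 9×74737 + 17517
74737 = 4×17517 + 4669
17517 = 3×4669 + 3510
4669 = 1×3510 + 1159
3510 = 3×1159 + 33
1159 = 35×33 + 4
33 = 8×4 + 1
4 = 4×1 + 0
Since gcd(74737, 690150) = 1, back-substitute to write 1 as a combination:
1 = 33 − 8·4
1 = −8·1159 + 281·33
1 = 281·3510 − 851·1159
1 = −851·4669 + 1132·3510
1 = 1132·17517 − 4247·4669
1 = −4247·74737 + 18120·17517
1 = 18120·690150 − 167327·74737
Hence 74737⁻¹ ≡ -167327 ≡ 522823 (mod 690150).

522823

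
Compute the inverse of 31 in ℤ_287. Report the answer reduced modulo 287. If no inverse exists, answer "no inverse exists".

250

gcd(287, 31) by repeated division:
287 = 9×31 + 8
31 = 3×8 + 7
8 = 1×7 + 1
7 = 7×1 + 0
Since gcd(31, 287) = 1, back-substitute to write 1 as a combination:
1 = 8 − 7
1 = −31 + 4·8
1 = 4·287 − 37·31
Hence 31⁻¹ ≡ -37 ≡ 250 (mod 287).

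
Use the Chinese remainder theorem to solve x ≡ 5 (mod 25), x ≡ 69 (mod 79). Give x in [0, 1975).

780

Write x = 5 + 25·k. Then 25·k ≡ 69 − 5 ≡ 64 (mod 79).
Need 25⁻¹ mod 79. Extended Euclid on (79, 25):
79 = 3·25 + 4
25 = 6·4 + 1
4 = 4·1 + 0
Back-substitute:
1 = 25 − 6·4
1 = −6·79 + 19·25
25⁻¹ ≡ 19 (mod 79), so k ≡ 19·64 ≡ 31 (mod 79).
x = 5 + 25·31 = 780.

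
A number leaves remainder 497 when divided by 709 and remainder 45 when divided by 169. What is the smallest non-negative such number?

41619

Write x = 497 + 709·k. Then 709·k ≡ 45 − 497 ≡ 55 (mod 169).
Need 709⁻¹ mod 169. Extended Euclid on (169, 33):
169 = 5×33 + 4
33 = 8×4 + 1
4 = 4×1 + 0
Back-substitute:
1 = 33 − 8·4
1 = −8·169 + 41·33
709⁻¹ ≡ 41 (mod 169), so k ≡ 41·55 ≡ 58 (mod 169).
x = 497 + 709·58 = 41619.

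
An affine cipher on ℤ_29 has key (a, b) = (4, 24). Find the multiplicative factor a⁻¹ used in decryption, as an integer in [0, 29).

Apply the Euclidean algorithm to 29 and 4:
29 = 7·4 + 1
4 = 4·1 + 0
The gcd is 1. Working backward:
1 = 29 − 7·4
Hence 4⁻¹ ≡ -7 ≡ 22 (mod 29).

22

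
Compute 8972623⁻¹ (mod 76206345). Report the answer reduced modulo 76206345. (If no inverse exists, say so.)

gcd(76206345, 8972623) by repeated division:
76206345 = 8·8972623 + 4425361
8972623 = 2·4425361 + 121901
4425361 = 36·121901 + 36925
121901 = 3·36925 + 11126
36925 = 3·11126 + 3547
11126 = 3·3547 + 485
3547 = 7·485 + 152
485 = 3·152 + 29
152 = 5·29 + 7
29 = 4·7 + 1
7 = 7·1 + 0
The gcd is 1. Working backward:
1 = 29 − 4·7
1 = −4·152 + 21·29
1 = 21·485 − 67·152
1 = −67·3547 + 490·485
1 = 490·11126 − 1537·3547
1 = −1537·36925 + 5101·11126
1 = 5101·121901 − 16840·36925
1 = −16840·4425361 + 611341·121901
1 = 611341·8972623 − 1239522·4425361
1 = −1239522·76206345 + 10527517·8972623
So 8972623·10527517 ≡ 1 (mod 76206345).

10527517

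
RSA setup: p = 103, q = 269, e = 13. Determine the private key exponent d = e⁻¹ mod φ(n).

18925

φ(n) = (p−1)(q−1) = 102·268 = 27336.
Need d with 13·d ≡ 1 (mod 27336). Apply the extended Euclidean algorithm:
27336 = 2102*13 + 10
13 = 1*10 + 3
10 = 3*3 + 1
3 = 3*1 + 0
Back-substitute:
1 = 10 − 3·3
1 = −3·13 + 4·10
1 = 4·27336 − 8411·13
So 13·(-8411) ≡ 1 (mod 27336), hence d ≡ -8411 ≡ 18925 (mod 27336).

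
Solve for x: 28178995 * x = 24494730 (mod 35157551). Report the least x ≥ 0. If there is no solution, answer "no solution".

First find gcd(28178995, 35157551):
35157551 = 1×28178995 + 6978556
28178995 = 4×6978556 + 264771
6978556 = 26×264771 + 94510
264771 = 2×94510 + 75751
94510 = 1×75751 + 18759
75751 = 4×18759 + 715
18759 = 26×715 + 169
715 = 4×169 + 39
169 = 4×39 + 13
39 = 3×13 + 0
gcd = 13 and 13 | 24494730, so solutions exist. Divide through by 13: 2167615x ≡ 1884210 (mod 2704427).
Now find 2167615⁻¹ mod 2704427:
2704427 = 1×2167615 + 536812
2167615 = 4×536812 + 20367
536812 = 26×20367 + 7270
20367 = 2×7270 + 5827
7270 = 1×5827 + 1443
5827 = 4×1443 + 55
1443 = 26×55 + 13
55 = 4×13 + 3
13 = 4×3 + 1
3 = 3×1 + 0
Back-substitute:
1 = 13 − 4·3
1 = −4·55 + 17·13
1 = 17·1443 − 446·55
1 = −446·5827 + 1801·1443
1 = 1801·7270 − 2247·5827
1 = −2247·20367 + 6295·7270
1 = 6295·536812 − 165917·20367
1 = −165917·2167615 + 669963·536812
1 = 669963·2704427 − 835880·2167615
So 2167615·(-835880) ≡ 1 (mod 2704427), i.e. 2167615⁻¹ ≡ 1868547.
Then x ≡ 1868547·1884210 ≡ 992763 (mod 2704427); the smallest non-negative solution is x = 992763.

992763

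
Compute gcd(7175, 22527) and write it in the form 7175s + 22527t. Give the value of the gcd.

1

Euclidean algorithm:
22527 = 3·7175 + 1002
7175 = 7·1002 + 161
1002 = 6·161 + 36
161 = 4·36 + 17
36 = 2·17 + 2
17 = 8·2 + 1
2 = 2·1 + 0
gcd(7175, 22527) = 1.
Working backward:
1 = 17 − 8·2
1 = −8·36 + 17·17
1 = 17·161 − 76·36
1 = −76·1002 + 473·161
1 = 473·7175 − 3387·1002
1 = −3387·22527 + 10634·7175
So 1 = (-3387)·22527 + (10634)·7175.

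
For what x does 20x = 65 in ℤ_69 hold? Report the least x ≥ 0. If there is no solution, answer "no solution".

55

First find gcd(20, 69):
69 = 3·20 + 9
20 = 2·9 + 2
9 = 4·2 + 1
2 = 2·1 + 0
gcd = 1, so a unique solution mod 69 exists.
Back-substitute for the Bézout coefficients:
1 = 9 − 4·2
1 = −4·20 + 9·9
1 = 9·69 − 31·20
So 20·(-31) ≡ 1 (mod 69), giving 20⁻¹ ≡ 38.
x ≡ 20⁻¹·65 ≡ 38·65 ≡ 55 (mod 69).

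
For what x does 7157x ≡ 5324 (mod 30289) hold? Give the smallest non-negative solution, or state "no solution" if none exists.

29875

First find gcd(7157, 30289):
30289 = 4×7157 + 1661
7157 = 4×1661 + 513
1661 = 3×513 + 122
513 = 4×122 + 25
122 = 4×25 + 22
25 = 1×22 + 3
22 = 7×3 + 1
3 = 3×1 + 0
gcd = 1, so a unique solution mod 30289 exists.
Back-substitute for the Bézout coefficients:
1 = 22 − 7·3
1 = −7·25 + 8·22
1 = 8·122 − 39·25
1 = −39·513 + 164·122
1 = 164·1661 − 531·513
1 = −531·7157 + 2288·1661
1 = 2288·30289 − 9683·7157
So 7157·(-9683) ≡ 1 (mod 30289), giving 7157⁻¹ ≡ 20606.
x ≡ 7157⁻¹·5324 ≡ 20606·5324 ≡ 29875 (mod 30289).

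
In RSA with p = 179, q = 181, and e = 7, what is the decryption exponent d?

φ(n) = (p−1)(q−1) = 178·180 = 32040.
Need d with 7·d ≡ 1 (mod 32040). Apply the extended Euclidean algorithm:
32040 = 4577·7 + 1
7 = 7·1 + 0
Back-substitute:
1 = 32040 − 4577·7
So 7·(-4577) ≡ 1 (mod 32040), hence d ≡ -4577 ≡ 27463 (mod 32040).

27463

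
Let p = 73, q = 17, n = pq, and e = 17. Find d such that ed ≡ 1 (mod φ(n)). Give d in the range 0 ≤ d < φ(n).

φ(n) = (p−1)(q−1) = 72·16 = 1152.
Need d with 17·d ≡ 1 (mod 1152). Apply the extended Euclidean algorithm:
1152 = 67×17 + 13
17 = 1×13 + 4
13 = 3×4 + 1
4 = 4×1 + 0
Back-substitute:
1 = 13 − 3·4
1 = −3·17 + 4·13
1 = 4·1152 − 271·17
So 17·(-271) ≡ 1 (mod 1152), hence d ≡ -271 ≡ 881 (mod 1152).

881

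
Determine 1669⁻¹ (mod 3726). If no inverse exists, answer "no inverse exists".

3121

gcd(3726, 1669) by repeated division:
3726 = 2·1669 + 388
1669 = 4·388 + 117
388 = 3·117 + 37
117 = 3·37 + 6
37 = 6·6 + 1
6 = 6·1 + 0
gcd = 1, so the inverse exists. Back-substitute:
1 = 37 − 6·6
1 = −6·117 + 19·37
1 = 19·388 − 63·117
1 = −63·1669 + 271·388
1 = 271·3726 − 605·1669
Hence 1669⁻¹ ≡ -605 ≡ 3121 (mod 3726).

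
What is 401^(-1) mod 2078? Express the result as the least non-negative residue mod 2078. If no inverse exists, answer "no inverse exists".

2021

Apply the Euclidean algorithm to 2078 and 401:
2078 = 5·401 + 73
401 = 5·73 + 36
73 = 2·36 + 1
36 = 36·1 + 0
gcd = 1, so the inverse exists. Back-substitute:
1 = 73 − 2·36
1 = −2·401 + 11·73
1 = 11·2078 − 57·401
Hence 401⁻¹ ≡ -57 ≡ 2021 (mod 2078).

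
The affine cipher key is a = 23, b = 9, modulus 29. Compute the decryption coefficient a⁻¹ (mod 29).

24

Apply the Euclidean algorithm to 29 and 23:
29 = 1*23 + 6
23 = 3*6 + 5
6 = 1*5 + 1
5 = 5*1 + 0
The gcd is 1. Working backward:
1 = 6 − 5
1 = −23 + 4·6
1 = 4·29 − 5·23
Hence 23⁻¹ ≡ -5 ≡ 24 (mod 29).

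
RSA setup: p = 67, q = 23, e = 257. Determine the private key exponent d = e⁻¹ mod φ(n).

113

φ(n) = (p−1)(q−1) = 66·22 = 1452.
Need d with 257·d ≡ 1 (mod 1452). Apply the extended Euclidean algorithm:
1452 = 5*257 + 167
257 = 1*167 + 90
167 = 1*90 + 77
90 = 1*77 + 13
77 = 5*13 + 12
13 = 1*12 + 1
12 = 12*1 + 0
Back-substitute:
1 = 13 − 12
1 = −77 + 6·13
1 = 6·90 − 7·77
1 = −7·167 + 13·90
1 = 13·257 − 20·167
1 = −20·1452 + 113·257
So 257·113 ≡ 1 (mod 1452), hence d = 113.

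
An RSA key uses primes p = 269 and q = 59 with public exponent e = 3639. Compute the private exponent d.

5711

φ(n) = (p−1)(q−1) = 268·58 = 15544.
Need d with 3639·d ≡ 1 (mod 15544). Apply the extended Euclidean algorithm:
15544 = 4×3639 + 988
3639 = 3×988 + 675
988 = 1×675 + 313
675 = 2×313 + 49
313 = 6×49 + 19
49 = 2×19 + 11
19 = 1×11 + 8
11 = 1×8 + 3
8 = 2×3 + 2
3 = 1×2 + 1
2 = 2×1 + 0
Back-substitute:
1 = 3 − 2
1 = −8 + 3·3
1 = 3·11 − 4·8
1 = −4·19 + 7·11
1 = 7·49 − 18·19
1 = −18·313 + 115·49
1 = 115·675 − 248·313
1 = −248·988 + 363·675
1 = 363·3639 − 1337·988
1 = −1337·15544 + 5711·3639
So 3639·5711 ≡ 1 (mod 15544), hence d = 5711.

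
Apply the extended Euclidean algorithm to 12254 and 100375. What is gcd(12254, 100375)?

Apply Euclid's algorithm to 100375 and 12254:
100375 = 8*12254 + 2343
12254 = 5*2343 + 539
2343 = 4*539 + 187
539 = 2*187 + 165
187 = 1*165 + 22
165 = 7*22 + 11
22 = 2*11 + 0
gcd(12254, 100375) = 11.
Express as a combination:
11 = 165 − 7·22
11 = −7·187 + 8·165
11 = 8·539 − 23·187
11 = −23·2343 + 100·539
11 = 100·12254 − 523·2343
11 = −523·100375 + 4284·12254
So 11 = (-523)·100375 + (4284)·12254.

11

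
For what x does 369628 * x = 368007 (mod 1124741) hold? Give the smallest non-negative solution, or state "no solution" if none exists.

First find gcd(369628, 1124741):
1124741 = 3×369628 + 15857
369628 = 23×15857 + 4917
15857 = 3×4917 + 1106
4917 = 4×1106 + 493
1106 = 2×493 + 120
493 = 4×120 + 13
120 = 9×13 + 3
13 = 4×3 + 1
3 = 3×1 + 0
gcd = 1, so a unique solution mod 1124741 exists.
Back-substitute for the Bézout coefficients:
1 = 13 − 4·3
1 = −4·120 + 37·13
1 = 37·493 − 152·120
1 = −152·1106 + 341·493
1 = 341·4917 − 1516·1106
1 = −1516·15857 + 4889·4917
1 = 4889·369628 − 113963·15857
1 = −113963·1124741 + 346778·369628
So 369628·(346778) ≡ 1 (mod 1124741), giving 369628⁻¹ ≡ 346778.
x ≡ 369628⁻¹·368007 ≡ 346778·368007 ≡ 243363 (mod 1124741).

243363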